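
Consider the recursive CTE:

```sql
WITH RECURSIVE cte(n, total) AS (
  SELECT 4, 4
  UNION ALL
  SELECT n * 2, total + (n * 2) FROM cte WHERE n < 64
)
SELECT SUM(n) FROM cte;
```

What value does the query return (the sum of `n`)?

124

Base: n=4, total=4.
Iteration 1: 4 < 64 holds -> n = 4 * 2 = 8, total = 4 + 8 = 12.
Iteration 2: 8 < 64 holds -> n = 8 * 2 = 16, total = 12 + 16 = 28.
Iteration 3: 16 < 64 holds -> n = 16 * 2 = 32, total = 28 + 32 = 60.
Iteration 4: 32 < 64 holds -> n = 32 * 2 = 64, total = 60 + 64 = 124.
Iteration 5: 64 < 64 fails; recursion stops.
SUM(n) = 4 + 8 + 16 + 32 + 64 = 124.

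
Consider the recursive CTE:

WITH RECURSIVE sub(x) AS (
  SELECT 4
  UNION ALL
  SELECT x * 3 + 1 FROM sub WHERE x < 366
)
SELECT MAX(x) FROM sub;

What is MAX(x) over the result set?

Base: x=4.
Iteration 1: 4 < 366 holds -> x = 4 * 3 + 1 = 13.
Iteration 2: 13 < 366 holds -> x = 13 * 3 + 1 = 40.
Iteration 3: 40 < 366 holds -> x = 40 * 3 + 1 = 121.
Iteration 4: 121 < 366 holds -> x = 121 * 3 + 1 = 364.
Iteration 5: 364 < 366 holds -> x = 364 * 3 + 1 = 1093.
Iteration 6: 1093 < 366 fails; recursion stops.
x values: 4, 13, 40, 121, 364, 1093; the maximum is 1093.

1093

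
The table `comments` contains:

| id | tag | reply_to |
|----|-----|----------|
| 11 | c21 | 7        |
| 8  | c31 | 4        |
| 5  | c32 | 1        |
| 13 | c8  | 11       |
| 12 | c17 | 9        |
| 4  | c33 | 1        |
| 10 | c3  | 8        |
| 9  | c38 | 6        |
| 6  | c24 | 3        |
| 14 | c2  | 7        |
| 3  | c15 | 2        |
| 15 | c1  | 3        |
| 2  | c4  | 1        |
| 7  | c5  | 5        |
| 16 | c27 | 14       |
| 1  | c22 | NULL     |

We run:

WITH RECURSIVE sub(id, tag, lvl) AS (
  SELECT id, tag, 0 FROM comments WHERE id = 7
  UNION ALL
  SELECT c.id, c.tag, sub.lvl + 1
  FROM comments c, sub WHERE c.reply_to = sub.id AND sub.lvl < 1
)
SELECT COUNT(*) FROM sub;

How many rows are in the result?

3

Base: id=7 (c5) at lvl 0.
Iteration 1: rows with reply_to in {7} -> c21 (id 11, lvl 1), c2 (id 14, lvl 1).
Iteration 2: lvl < 1 fails for all current rows; recursion stops.
Total rows emitted: 3.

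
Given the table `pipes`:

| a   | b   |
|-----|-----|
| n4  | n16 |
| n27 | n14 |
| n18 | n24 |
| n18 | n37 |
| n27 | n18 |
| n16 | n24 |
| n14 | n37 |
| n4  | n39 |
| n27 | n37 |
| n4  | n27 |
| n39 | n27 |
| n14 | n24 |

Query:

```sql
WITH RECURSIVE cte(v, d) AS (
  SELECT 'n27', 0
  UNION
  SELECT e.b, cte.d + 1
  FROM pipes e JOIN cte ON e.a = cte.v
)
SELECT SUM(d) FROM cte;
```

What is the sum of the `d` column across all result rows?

7

Base: (n27, d=0).
Iteration 1: edges from {n27} -> (n14, d=1), (n18, d=1), (n37, d=1).
Iteration 2: edges from {n14,n18,n37} -> (n24, d=2), (n37, d=2). [UNION drops 2 duplicate row(s)]
Iteration 3: no outgoing edges from {n24,n37}; recursion stops.
SUM(d) = 0 + 1 + 1 + 1 + 2 + 2 = 7.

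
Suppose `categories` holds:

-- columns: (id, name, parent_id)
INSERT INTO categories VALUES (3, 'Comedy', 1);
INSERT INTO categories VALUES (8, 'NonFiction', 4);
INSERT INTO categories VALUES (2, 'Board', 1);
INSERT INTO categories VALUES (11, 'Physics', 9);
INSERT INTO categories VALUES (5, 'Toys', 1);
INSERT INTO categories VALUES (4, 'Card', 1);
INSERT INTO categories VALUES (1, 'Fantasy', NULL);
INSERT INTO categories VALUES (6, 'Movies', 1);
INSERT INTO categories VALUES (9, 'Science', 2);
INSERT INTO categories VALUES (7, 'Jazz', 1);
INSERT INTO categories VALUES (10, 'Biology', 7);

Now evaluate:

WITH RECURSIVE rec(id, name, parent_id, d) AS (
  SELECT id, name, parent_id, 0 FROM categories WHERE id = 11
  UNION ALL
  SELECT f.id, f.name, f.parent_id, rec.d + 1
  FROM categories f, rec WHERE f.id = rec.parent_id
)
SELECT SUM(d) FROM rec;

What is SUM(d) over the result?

Base: id=11 (Physics), parent_id=9, d 0.
Iteration 1: join on id=9 -> Science (id 9, parent_id=2, d 1).
Iteration 2: join on id=2 -> Board (id 2, parent_id=1, d 2).
Iteration 3: join on id=1 -> Fantasy (id 1, parent_id=NULL, d 3).
Iteration 4: parent_id is NULL; no match; recursion stops.
SUM(d) = 0 + 1 + 2 + 3 = 6.

6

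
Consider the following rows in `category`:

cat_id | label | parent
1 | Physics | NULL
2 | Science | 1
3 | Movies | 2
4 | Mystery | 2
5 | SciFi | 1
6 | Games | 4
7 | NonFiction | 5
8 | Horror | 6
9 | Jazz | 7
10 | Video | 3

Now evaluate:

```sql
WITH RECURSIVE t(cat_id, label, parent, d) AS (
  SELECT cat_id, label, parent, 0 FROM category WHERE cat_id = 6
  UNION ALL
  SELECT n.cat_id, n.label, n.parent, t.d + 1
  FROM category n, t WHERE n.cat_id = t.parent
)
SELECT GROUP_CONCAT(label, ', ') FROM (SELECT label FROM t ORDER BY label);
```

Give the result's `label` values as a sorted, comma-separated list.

Base: cat_id=6 (Games), parent=4, d 0.
Iteration 1: join on cat_id=4 -> Mystery (id 4, parent=2, d 1).
Iteration 2: join on cat_id=2 -> Science (id 2, parent=1, d 2).
Iteration 3: join on cat_id=1 -> Physics (id 1, parent=NULL, d 3).
Iteration 4: parent is NULL; no match; recursion stops.

Games, Mystery, Physics, Science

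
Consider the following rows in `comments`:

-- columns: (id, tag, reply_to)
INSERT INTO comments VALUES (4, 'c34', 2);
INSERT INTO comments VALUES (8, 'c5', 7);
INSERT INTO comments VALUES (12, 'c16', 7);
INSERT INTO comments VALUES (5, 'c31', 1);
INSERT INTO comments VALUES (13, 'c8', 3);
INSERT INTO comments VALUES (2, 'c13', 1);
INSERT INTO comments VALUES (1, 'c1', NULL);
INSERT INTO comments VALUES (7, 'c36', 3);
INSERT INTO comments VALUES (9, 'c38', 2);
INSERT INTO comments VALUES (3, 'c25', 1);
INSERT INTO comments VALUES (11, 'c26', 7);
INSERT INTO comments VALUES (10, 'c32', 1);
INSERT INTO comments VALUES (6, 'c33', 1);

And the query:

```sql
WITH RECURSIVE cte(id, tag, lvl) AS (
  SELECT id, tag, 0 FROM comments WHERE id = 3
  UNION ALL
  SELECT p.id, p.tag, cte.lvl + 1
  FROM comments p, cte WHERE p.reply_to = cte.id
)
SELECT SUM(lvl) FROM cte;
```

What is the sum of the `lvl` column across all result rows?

8

Base: id=3 (c25) at lvl 0.
Iteration 1: rows with reply_to in {3} -> c36 (id 7, lvl 1), c8 (id 13, lvl 1).
Iteration 2: rows with reply_to in {7,13} -> c5 (id 8, lvl 2), c26 (id 11, lvl 2), c16 (id 12, lvl 2).
Iteration 3: no rows with reply_to in {8,11,12}; recursion stops.
SUM(lvl) = 0 + 1 + 1 + 2 + 2 + 2 = 8.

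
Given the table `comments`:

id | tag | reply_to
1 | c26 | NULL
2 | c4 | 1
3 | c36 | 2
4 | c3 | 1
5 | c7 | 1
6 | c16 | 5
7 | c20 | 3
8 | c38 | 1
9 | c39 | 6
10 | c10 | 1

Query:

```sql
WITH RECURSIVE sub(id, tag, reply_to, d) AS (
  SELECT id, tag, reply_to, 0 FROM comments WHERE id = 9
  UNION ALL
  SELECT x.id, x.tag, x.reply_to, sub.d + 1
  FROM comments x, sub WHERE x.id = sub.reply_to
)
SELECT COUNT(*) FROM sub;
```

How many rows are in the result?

Base: id=9 (c39), reply_to=6, d 0.
Iteration 1: join on id=6 -> c16 (id 6, reply_to=5, d 1).
Iteration 2: join on id=5 -> c7 (id 5, reply_to=1, d 2).
Iteration 3: join on id=1 -> c26 (id 1, reply_to=NULL, d 3).
Iteration 4: reply_to is NULL; no match; recursion stops.
Total rows emitted: 4.

4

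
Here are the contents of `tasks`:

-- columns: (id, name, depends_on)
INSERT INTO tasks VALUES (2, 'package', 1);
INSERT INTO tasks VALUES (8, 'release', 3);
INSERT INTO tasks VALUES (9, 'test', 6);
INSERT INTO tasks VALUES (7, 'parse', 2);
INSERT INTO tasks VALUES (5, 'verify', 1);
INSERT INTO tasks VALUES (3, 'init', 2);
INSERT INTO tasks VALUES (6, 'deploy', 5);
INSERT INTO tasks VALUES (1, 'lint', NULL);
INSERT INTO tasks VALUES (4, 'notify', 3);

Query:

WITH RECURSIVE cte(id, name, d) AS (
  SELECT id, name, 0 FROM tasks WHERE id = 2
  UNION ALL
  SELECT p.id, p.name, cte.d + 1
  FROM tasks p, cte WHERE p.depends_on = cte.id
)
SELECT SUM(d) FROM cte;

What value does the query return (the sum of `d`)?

Base: id=2 (package) at d 0.
Iteration 1: rows with depends_on in {2} -> init (id 3, d 1), parse (id 7, d 1).
Iteration 2: rows with depends_on in {3,7} -> notify (id 4, d 2), release (id 8, d 2).
Iteration 3: no rows with depends_on in {4,8}; recursion stops.
SUM(d) = 0 + 1 + 1 + 2 + 2 = 6.

6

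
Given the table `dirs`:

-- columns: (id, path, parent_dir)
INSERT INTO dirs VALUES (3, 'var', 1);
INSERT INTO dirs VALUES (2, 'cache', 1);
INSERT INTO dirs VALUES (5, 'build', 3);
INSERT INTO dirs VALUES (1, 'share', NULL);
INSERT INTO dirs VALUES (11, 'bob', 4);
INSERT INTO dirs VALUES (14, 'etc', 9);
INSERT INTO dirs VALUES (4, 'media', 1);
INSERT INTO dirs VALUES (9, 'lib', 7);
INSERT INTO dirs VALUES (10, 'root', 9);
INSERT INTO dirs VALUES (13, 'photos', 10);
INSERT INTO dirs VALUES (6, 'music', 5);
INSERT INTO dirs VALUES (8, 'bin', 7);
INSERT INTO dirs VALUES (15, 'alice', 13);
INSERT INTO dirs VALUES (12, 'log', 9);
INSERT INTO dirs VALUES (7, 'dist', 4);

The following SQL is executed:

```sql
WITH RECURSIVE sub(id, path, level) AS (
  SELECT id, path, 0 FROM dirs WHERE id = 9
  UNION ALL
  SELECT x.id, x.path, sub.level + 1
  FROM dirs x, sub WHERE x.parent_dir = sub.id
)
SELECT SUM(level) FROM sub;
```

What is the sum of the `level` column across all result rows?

8

Base: id=9 (lib) at level 0.
Iteration 1: rows with parent_dir in {9} -> root (id 10, level 1), log (id 12, level 1), etc (id 14, level 1).
Iteration 2: rows with parent_dir in {10,12,14} -> photos (id 13, level 2).
Iteration 3: rows with parent_dir in {13} -> alice (id 15, level 3).
Iteration 4: no rows with parent_dir in {15}; recursion stops.
SUM(level) = 0 + 1 + 1 + 1 + 2 + 3 = 8.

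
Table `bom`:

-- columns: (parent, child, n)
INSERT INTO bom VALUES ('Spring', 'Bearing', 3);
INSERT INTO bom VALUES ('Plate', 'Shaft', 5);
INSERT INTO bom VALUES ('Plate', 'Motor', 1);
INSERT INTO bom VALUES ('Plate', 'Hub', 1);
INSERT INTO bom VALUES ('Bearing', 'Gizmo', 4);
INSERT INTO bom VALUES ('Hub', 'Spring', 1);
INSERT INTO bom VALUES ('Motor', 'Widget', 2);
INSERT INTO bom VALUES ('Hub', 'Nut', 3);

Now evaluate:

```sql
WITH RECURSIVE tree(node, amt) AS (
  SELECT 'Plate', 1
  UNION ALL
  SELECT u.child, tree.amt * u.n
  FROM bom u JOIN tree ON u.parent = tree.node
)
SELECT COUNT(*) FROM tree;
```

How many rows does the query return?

Base: (Plate, amt=1).
Iteration 1: components of {Plate} -> Hub = 1*1 = 1, Motor = 1*1 = 1, Shaft = 1*5 = 5.
Iteration 2: components of {Hub,Motor,Shaft} -> Nut = 1*3 = 3, Spring = 1*1 = 1, Widget = 1*2 = 2.
Iteration 3: components of {Nut,Spring,Widget} -> Bearing = 1*3 = 3.
Iteration 4: components of {Bearing} -> Gizmo = 3*4 = 12.
Iteration 5: no further components; recursion stops.
Total rows emitted: 9.

9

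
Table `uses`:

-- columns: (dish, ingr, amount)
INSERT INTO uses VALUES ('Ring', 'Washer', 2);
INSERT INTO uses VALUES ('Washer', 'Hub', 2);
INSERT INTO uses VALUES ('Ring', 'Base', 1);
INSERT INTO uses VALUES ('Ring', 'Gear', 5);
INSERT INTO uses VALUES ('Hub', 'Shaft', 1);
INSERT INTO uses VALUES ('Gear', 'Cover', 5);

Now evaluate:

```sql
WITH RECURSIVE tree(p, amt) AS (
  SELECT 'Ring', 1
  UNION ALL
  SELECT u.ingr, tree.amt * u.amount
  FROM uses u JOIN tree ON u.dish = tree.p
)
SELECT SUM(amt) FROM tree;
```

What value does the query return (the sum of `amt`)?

Base: (Ring, amt=1).
Iteration 1: components of {Ring} -> Base = 1*1 = 1, Gear = 1*5 = 5, Washer = 1*2 = 2.
Iteration 2: components of {Base,Gear,Washer} -> Cover = 5*5 = 25, Hub = 2*2 = 4.
Iteration 3: components of {Cover,Hub} -> Shaft = 4*1 = 4.
Iteration 4: no further components; recursion stops.
SUM(amt) = 1 + 2 + 1 + 5 + 4 + 25 + 4 = 42.

42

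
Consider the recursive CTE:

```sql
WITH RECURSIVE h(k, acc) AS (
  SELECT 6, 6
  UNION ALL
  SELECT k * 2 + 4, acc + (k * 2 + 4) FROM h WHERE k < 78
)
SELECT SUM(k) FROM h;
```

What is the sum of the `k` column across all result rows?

Base: k=6, acc=6.
Iteration 1: 6 < 78 holds -> k = 6 * 2 + 4 = 16, acc = 6 + 16 = 22.
Iteration 2: 16 < 78 holds -> k = 16 * 2 + 4 = 36, acc = 22 + 36 = 58.
Iteration 3: 36 < 78 holds -> k = 36 * 2 + 4 = 76, acc = 58 + 76 = 134.
Iteration 4: 76 < 78 holds -> k = 76 * 2 + 4 = 156, acc = 134 + 156 = 290.
Iteration 5: 156 < 78 fails; recursion stops.
SUM(k) = 6 + 16 + 36 + 76 + 156 = 290.

290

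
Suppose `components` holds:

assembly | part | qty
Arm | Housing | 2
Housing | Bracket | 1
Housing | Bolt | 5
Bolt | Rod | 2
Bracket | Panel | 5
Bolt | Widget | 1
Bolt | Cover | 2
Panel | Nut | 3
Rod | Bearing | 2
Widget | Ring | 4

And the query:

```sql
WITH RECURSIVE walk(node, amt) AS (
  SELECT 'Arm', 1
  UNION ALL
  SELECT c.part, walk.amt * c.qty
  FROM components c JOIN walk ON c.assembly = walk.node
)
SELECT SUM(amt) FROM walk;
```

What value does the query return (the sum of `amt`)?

185

Base: (Arm, amt=1).
Iteration 1: components of {Arm} -> Housing = 1*2 = 2.
Iteration 2: components of {Housing} -> Bolt = 2*5 = 10, Bracket = 2*1 = 2.
Iteration 3: components of {Bolt,Bracket} -> Cover = 10*2 = 20, Panel = 2*5 = 10, Rod = 10*2 = 20, Widget = 10*1 = 10.
Iteration 4: components of {Cover,Panel,Rod,Widget} -> Bearing = 20*2 = 40, Nut = 10*3 = 30, Ring = 10*4 = 40.
Iteration 5: no further components; recursion stops.
SUM(amt) = 1 + 2 + 2 + 10 + 10 + 20 + 10 + 20 + 30 + 40 + 40 = 185.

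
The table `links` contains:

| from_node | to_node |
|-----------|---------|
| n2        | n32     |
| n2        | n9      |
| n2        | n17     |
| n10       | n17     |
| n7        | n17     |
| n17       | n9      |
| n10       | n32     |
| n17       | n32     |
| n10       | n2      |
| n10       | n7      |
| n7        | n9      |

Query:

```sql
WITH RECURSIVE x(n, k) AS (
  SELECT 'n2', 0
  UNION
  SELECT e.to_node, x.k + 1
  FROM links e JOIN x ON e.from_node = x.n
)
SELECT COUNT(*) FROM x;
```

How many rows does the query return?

6

Base: (n2, k=0).
Iteration 1: edges from {n2} -> (n17, k=1), (n32, k=1), (n9, k=1).
Iteration 2: edges from {n17,n32,n9} -> (n32, k=2), (n9, k=2).
Iteration 3: no outgoing edges from {n32,n9}; recursion stops.
Total rows emitted: 6.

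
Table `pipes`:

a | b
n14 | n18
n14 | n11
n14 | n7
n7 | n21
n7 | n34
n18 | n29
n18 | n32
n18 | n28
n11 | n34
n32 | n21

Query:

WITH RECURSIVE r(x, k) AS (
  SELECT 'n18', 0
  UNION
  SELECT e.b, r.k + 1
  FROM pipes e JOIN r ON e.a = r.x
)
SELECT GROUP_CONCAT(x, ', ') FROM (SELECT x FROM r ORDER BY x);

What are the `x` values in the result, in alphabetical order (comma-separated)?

n18, n21, n28, n29, n32

Base: (n18, k=0).
Iteration 1: edges from {n18} -> (n28, k=1), (n29, k=1), (n32, k=1).
Iteration 2: edges from {n28,n29,n32} -> (n21, k=2).
Iteration 3: no outgoing edges from {n21}; recursion stops.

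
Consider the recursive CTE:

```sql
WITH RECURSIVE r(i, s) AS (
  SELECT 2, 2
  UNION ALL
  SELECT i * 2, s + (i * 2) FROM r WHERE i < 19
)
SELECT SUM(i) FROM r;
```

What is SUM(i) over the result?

62

Base: i=2, s=2.
Iteration 1: 2 < 19 holds -> i = 2 * 2 = 4, s = 2 + 4 = 6.
Iteration 2: 4 < 19 holds -> i = 4 * 2 = 8, s = 6 + 8 = 14.
Iteration 3: 8 < 19 holds -> i = 8 * 2 = 16, s = 14 + 16 = 30.
Iteration 4: 16 < 19 holds -> i = 16 * 2 = 32, s = 30 + 32 = 62.
Iteration 5: 32 < 19 fails; recursion stops.
SUM(i) = 2 + 4 + 8 + 16 + 32 = 62.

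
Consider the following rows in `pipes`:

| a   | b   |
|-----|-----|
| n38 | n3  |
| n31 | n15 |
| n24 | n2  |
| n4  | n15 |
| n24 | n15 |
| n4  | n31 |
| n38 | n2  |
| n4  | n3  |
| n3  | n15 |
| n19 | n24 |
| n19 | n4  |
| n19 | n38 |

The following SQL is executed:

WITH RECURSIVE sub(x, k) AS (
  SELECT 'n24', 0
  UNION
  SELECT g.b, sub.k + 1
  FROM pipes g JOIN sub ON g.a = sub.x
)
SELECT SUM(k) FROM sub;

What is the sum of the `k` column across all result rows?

2

Base: (n24, k=0).
Iteration 1: edges from {n24} -> (n15, k=1), (n2, k=1).
Iteration 2: no outgoing edges from {n15,n2}; recursion stops.
SUM(k) = 0 + 1 + 1 = 2.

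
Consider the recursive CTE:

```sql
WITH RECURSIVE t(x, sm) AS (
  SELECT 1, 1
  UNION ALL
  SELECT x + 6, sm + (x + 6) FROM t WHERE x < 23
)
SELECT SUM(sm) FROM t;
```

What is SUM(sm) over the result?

135

Base: x=1, sm=1.
Iteration 1: 1 < 23 holds -> x = 1 + 6 = 7, sm = 1 + 7 = 8.
Iteration 2: 7 < 23 holds -> x = 7 + 6 = 13, sm = 8 + 13 = 21.
Iteration 3: 13 < 23 holds -> x = 13 + 6 = 19, sm = 21 + 19 = 40.
Iteration 4: 19 < 23 holds -> x = 19 + 6 = 25, sm = 40 + 25 = 65.
Iteration 5: 25 < 23 fails; recursion stops.
SUM(sm) = 1 + 8 + 21 + 40 + 65 = 135.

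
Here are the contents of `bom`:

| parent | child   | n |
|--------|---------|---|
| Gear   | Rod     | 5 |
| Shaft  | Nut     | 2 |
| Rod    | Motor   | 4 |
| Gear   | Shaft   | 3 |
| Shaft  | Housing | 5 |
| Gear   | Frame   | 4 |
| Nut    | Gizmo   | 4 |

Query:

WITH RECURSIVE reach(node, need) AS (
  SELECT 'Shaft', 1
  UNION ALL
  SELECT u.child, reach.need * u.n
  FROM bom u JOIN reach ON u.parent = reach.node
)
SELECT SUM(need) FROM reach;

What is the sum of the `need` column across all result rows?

16

Base: (Shaft, need=1).
Iteration 1: components of {Shaft} -> Housing = 1*5 = 5, Nut = 1*2 = 2.
Iteration 2: components of {Housing,Nut} -> Gizmo = 2*4 = 8.
Iteration 3: no further components; recursion stops.
SUM(need) = 1 + 2 + 5 + 8 = 16.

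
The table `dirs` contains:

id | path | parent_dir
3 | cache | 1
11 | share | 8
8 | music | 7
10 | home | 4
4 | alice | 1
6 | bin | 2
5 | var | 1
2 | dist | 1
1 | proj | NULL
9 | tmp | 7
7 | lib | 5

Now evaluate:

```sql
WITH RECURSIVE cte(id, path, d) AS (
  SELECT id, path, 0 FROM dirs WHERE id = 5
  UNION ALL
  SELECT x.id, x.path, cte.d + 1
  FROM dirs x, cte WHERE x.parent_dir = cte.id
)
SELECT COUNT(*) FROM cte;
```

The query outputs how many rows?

5

Base: id=5 (var) at d 0.
Iteration 1: rows with parent_dir in {5} -> lib (id 7, d 1).
Iteration 2: rows with parent_dir in {7} -> music (id 8, d 2), tmp (id 9, d 2).
Iteration 3: rows with parent_dir in {8,9} -> share (id 11, d 3).
Iteration 4: no rows with parent_dir in {11}; recursion stops.
Total rows emitted: 5.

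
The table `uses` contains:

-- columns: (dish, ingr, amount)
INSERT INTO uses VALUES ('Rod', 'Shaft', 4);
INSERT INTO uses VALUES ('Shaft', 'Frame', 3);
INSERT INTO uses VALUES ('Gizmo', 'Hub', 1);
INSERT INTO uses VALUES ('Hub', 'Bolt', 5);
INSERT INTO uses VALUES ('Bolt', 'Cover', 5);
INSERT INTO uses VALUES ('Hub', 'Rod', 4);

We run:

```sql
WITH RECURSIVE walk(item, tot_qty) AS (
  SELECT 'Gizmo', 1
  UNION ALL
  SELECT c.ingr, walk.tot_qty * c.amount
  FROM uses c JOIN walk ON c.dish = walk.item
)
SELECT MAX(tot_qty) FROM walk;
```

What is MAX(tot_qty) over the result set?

48

Base: (Gizmo, tot_qty=1).
Iteration 1: components of {Gizmo} -> Hub = 1*1 = 1.
Iteration 2: components of {Hub} -> Bolt = 1*5 = 5, Rod = 1*4 = 4.
Iteration 3: components of {Bolt,Rod} -> Cover = 5*5 = 25, Shaft = 4*4 = 16.
Iteration 4: components of {Cover,Shaft} -> Frame = 16*3 = 48.
Iteration 5: no further components; recursion stops.
tot_qty values: 1, 1, 4, 5, 16, 25, 48; the maximum is 48.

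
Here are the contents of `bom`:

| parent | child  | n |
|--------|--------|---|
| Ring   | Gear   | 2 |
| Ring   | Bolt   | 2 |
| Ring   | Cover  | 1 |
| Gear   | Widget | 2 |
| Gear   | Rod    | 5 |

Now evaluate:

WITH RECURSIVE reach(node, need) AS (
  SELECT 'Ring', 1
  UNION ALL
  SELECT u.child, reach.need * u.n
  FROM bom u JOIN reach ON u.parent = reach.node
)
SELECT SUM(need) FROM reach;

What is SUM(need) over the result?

20

Base: (Ring, need=1).
Iteration 1: components of {Ring} -> Bolt = 1*2 = 2, Cover = 1*1 = 1, Gear = 1*2 = 2.
Iteration 2: components of {Bolt,Cover,Gear} -> Rod = 2*5 = 10, Widget = 2*2 = 4.
Iteration 3: no further components; recursion stops.
SUM(need) = 1 + 2 + 2 + 1 + 4 + 10 = 20.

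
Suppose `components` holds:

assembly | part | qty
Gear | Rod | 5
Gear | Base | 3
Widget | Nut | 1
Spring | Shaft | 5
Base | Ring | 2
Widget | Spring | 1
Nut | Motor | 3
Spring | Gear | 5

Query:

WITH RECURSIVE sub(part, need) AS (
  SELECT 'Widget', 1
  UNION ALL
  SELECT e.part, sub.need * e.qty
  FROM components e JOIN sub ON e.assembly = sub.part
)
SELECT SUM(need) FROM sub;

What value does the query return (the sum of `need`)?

86

Base: (Widget, need=1).
Iteration 1: components of {Widget} -> Nut = 1*1 = 1, Spring = 1*1 = 1.
Iteration 2: components of {Nut,Spring} -> Gear = 1*5 = 5, Motor = 1*3 = 3, Shaft = 1*5 = 5.
Iteration 3: components of {Gear,Motor,Shaft} -> Base = 5*3 = 15, Rod = 5*5 = 25.
Iteration 4: components of {Base,Rod} -> Ring = 15*2 = 30.
Iteration 5: no further components; recursion stops.
SUM(need) = 1 + 1 + 1 + 3 + 5 + 5 + 15 + 25 + 30 = 86.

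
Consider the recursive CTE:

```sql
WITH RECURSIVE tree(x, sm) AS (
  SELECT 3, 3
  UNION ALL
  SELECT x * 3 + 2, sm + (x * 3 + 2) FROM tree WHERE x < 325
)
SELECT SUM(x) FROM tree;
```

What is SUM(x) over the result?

1450

Base: x=3, sm=3.
Iteration 1: 3 < 325 holds -> x = 3 * 3 + 2 = 11, sm = 3 + 11 = 14.
Iteration 2: 11 < 325 holds -> x = 11 * 3 + 2 = 35, sm = 14 + 35 = 49.
Iteration 3: 35 < 325 holds -> x = 35 * 3 + 2 = 107, sm = 49 + 107 = 156.
Iteration 4: 107 < 325 holds -> x = 107 * 3 + 2 = 323, sm = 156 + 323 = 479.
Iteration 5: 323 < 325 holds -> x = 323 * 3 + 2 = 971, sm = 479 + 971 = 1450.
Iteration 6: 971 < 325 fails; recursion stops.
SUM(x) = 3 + 11 + 35 + 107 + 323 + 971 = 1450.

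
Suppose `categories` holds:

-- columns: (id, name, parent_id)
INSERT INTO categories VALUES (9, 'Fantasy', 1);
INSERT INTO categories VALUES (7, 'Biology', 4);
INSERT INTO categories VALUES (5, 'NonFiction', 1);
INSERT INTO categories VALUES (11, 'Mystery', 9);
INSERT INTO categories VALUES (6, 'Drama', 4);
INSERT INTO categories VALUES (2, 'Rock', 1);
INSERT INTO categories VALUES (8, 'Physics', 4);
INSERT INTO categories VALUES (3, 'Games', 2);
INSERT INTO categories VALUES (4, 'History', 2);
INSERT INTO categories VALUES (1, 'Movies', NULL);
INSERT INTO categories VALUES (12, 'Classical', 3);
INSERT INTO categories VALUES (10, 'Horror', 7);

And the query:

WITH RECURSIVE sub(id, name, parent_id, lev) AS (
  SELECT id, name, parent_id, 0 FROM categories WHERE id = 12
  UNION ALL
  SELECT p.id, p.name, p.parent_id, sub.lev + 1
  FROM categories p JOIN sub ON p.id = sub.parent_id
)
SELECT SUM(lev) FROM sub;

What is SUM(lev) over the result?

6

Base: id=12 (Classical), parent_id=3, lev 0.
Iteration 1: join on id=3 -> Games (id 3, parent_id=2, lev 1).
Iteration 2: join on id=2 -> Rock (id 2, parent_id=1, lev 2).
Iteration 3: join on id=1 -> Movies (id 1, parent_id=NULL, lev 3).
Iteration 4: parent_id is NULL; no match; recursion stops.
SUM(lev) = 0 + 1 + 2 + 3 = 6.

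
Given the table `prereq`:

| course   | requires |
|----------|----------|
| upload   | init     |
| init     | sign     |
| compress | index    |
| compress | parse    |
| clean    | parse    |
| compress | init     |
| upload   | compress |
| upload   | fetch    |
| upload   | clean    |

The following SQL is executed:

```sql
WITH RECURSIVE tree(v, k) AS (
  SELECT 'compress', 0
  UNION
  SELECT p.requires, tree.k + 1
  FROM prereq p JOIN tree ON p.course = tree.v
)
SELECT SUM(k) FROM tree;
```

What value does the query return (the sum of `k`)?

Base: (compress, k=0).
Iteration 1: edges from {compress} -> (index, k=1), (init, k=1), (parse, k=1).
Iteration 2: edges from {index,init,parse} -> (sign, k=2).
Iteration 3: no outgoing edges from {sign}; recursion stops.
SUM(k) = 0 + 1 + 1 + 1 + 2 = 5.

5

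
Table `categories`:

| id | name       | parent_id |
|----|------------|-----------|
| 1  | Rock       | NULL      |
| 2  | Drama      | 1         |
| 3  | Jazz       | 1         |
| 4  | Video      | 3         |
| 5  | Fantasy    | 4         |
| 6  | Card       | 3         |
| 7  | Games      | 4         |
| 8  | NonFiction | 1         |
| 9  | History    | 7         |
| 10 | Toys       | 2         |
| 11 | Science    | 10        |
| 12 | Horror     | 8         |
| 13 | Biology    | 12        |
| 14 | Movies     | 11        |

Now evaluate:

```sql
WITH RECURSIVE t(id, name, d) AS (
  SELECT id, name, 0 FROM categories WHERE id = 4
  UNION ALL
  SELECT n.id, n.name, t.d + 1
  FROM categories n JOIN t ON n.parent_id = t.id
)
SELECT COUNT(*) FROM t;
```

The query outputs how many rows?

Base: id=4 (Video) at d 0.
Iteration 1: rows with parent_id in {4} -> Fantasy (id 5, d 1), Games (id 7, d 1).
Iteration 2: rows with parent_id in {5,7} -> History (id 9, d 2).
Iteration 3: no rows with parent_id in {9}; recursion stops.
Total rows emitted: 4.

4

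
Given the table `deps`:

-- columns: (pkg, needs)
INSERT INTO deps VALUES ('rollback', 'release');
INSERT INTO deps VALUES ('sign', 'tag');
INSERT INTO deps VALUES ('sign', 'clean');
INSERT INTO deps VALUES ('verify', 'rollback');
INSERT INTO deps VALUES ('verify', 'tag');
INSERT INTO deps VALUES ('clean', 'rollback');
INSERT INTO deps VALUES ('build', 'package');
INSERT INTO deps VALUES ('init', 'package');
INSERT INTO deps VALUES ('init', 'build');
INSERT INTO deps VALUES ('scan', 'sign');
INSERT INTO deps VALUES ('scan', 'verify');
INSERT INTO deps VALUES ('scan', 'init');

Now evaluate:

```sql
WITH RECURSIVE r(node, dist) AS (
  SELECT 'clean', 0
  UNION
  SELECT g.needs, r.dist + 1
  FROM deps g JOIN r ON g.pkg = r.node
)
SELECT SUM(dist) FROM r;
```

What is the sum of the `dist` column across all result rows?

3

Base: (clean, dist=0).
Iteration 1: edges from {clean} -> (rollback, dist=1).
Iteration 2: edges from {rollback} -> (release, dist=2).
Iteration 3: no outgoing edges from {release}; recursion stops.
SUM(dist) = 0 + 1 + 2 = 3.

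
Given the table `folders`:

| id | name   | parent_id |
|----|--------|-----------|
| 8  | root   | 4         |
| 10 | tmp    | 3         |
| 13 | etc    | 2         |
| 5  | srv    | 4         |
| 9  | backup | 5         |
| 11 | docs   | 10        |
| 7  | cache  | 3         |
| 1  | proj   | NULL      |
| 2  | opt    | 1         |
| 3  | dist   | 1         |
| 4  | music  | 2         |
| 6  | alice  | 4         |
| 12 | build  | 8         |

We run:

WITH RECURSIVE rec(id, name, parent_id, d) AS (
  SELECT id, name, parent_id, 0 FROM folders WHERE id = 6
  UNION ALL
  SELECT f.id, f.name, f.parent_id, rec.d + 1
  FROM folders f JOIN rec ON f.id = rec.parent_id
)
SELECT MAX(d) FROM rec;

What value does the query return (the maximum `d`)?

Base: id=6 (alice), parent_id=4, d 0.
Iteration 1: join on id=4 -> music (id 4, parent_id=2, d 1).
Iteration 2: join on id=2 -> opt (id 2, parent_id=1, d 2).
Iteration 3: join on id=1 -> proj (id 1, parent_id=NULL, d 3).
Iteration 4: parent_id is NULL; no match; recursion stops.
d values: 0, 1, 2, 3; the maximum is 3.

3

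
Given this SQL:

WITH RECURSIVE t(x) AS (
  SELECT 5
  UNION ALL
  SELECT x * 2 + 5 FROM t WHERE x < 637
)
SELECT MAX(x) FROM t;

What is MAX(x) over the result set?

Base: x=5.
Iteration 1: 5 < 637 holds -> x = 5 * 2 + 5 = 15.
Iteration 2: 15 < 637 holds -> x = 15 * 2 + 5 = 35.
Iteration 3: 35 < 637 holds -> x = 35 * 2 + 5 = 75.
Iteration 4: 75 < 637 holds -> x = 75 * 2 + 5 = 155.
Iteration 5: 155 < 637 holds -> x = 155 * 2 + 5 = 315.
Iteration 6: 315 < 637 holds -> x = 315 * 2 + 5 = 635.
Iteration 7: 635 < 637 holds -> x = 635 * 2 + 5 = 1275.
Iteration 8: 1275 < 637 fails; recursion stops.
x values: 5, 15, 35, 75, 155, 315, 635, 1275; the maximum is 1275.

1275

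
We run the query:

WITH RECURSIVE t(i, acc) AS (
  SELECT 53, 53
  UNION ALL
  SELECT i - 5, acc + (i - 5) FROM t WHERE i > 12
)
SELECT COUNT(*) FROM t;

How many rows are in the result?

10

Base: i=53, acc=53.
Iteration 1: 53 > 12 holds -> i = 53 - 5 = 48, acc = 53 + 48 = 101.
Iteration 2: 48 > 12 holds -> i = 48 - 5 = 43, acc = 101 + 43 = 144.
Iteration 3: 43 > 12 holds -> i = 43 - 5 = 38, acc = 144 + 38 = 182.
Iteration 4: 38 > 12 holds -> i = 38 - 5 = 33, acc = 182 + 33 = 215.
Iteration 5: 33 > 12 holds -> i = 33 - 5 = 28, acc = 215 + 28 = 243.
Iteration 6: 28 > 12 holds -> i = 28 - 5 = 23, acc = 243 + 23 = 266.
Iteration 7: 23 > 12 holds -> i = 23 - 5 = 18, acc = 266 + 18 = 284.
Iteration 8: 18 > 12 holds -> i = 18 - 5 = 13, acc = 284 + 13 = 297.
Iteration 9: 13 > 12 holds -> i = 13 - 5 = 8, acc = 297 + 8 = 305.
Iteration 10: 8 > 12 fails; recursion stops.
Total rows emitted: 10.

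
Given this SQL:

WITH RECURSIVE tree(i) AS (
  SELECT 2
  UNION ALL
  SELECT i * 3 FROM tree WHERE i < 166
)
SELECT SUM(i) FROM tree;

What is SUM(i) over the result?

Base: i=2.
Iteration 1: 2 < 166 holds -> i = 2 * 3 = 6.
Iteration 2: 6 < 166 holds -> i = 6 * 3 = 18.
Iteration 3: 18 < 166 holds -> i = 18 * 3 = 54.
Iteration 4: 54 < 166 holds -> i = 54 * 3 = 162.
Iteration 5: 162 < 166 holds -> i = 162 * 3 = 486.
Iteration 6: 486 < 166 fails; recursion stops.
SUM(i) = 2 + 6 + 18 + 54 + 162 + 486 = 728.

728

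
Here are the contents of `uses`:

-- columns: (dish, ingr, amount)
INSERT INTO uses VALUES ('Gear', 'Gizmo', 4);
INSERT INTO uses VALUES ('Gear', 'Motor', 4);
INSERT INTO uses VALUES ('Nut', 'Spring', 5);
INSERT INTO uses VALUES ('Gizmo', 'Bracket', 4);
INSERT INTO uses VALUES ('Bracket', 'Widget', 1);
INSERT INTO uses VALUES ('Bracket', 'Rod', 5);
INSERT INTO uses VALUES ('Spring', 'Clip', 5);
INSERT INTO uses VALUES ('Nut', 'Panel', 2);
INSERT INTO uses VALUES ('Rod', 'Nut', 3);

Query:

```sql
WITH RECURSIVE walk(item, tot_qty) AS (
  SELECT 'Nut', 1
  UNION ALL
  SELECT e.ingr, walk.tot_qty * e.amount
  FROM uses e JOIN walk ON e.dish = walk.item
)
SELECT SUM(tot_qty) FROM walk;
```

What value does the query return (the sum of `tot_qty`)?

Base: (Nut, tot_qty=1).
Iteration 1: components of {Nut} -> Panel = 1*2 = 2, Spring = 1*5 = 5.
Iteration 2: components of {Panel,Spring} -> Clip = 5*5 = 25.
Iteration 3: no further components; recursion stops.
SUM(tot_qty) = 1 + 5 + 2 + 25 = 33.

33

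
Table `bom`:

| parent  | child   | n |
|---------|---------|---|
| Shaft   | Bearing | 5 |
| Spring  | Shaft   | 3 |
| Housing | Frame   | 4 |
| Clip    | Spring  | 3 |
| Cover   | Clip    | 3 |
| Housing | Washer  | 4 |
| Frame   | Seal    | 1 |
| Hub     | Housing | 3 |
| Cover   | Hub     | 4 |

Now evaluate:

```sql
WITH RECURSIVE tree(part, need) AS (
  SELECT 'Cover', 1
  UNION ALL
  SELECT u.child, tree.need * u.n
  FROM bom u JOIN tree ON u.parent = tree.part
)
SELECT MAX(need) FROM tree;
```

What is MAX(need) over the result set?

Base: (Cover, need=1).
Iteration 1: components of {Cover} -> Clip = 1*3 = 3, Hub = 1*4 = 4.
Iteration 2: components of {Clip,Hub} -> Housing = 4*3 = 12, Spring = 3*3 = 9.
Iteration 3: components of {Housing,Spring} -> Frame = 12*4 = 48, Shaft = 9*3 = 27, Washer = 12*4 = 48.
Iteration 4: components of {Frame,Shaft,Washer} -> Bearing = 27*5 = 135, Seal = 48*1 = 48.
Iteration 5: no further components; recursion stops.
need values: 1, 4, 3, 12, 9, 48, 48, 27, 48, 135; the maximum is 135.

135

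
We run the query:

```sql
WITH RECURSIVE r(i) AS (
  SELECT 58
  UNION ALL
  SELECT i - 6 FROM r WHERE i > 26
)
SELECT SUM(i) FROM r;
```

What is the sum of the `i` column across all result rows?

280

Base: i=58.
Iteration 1: 58 > 26 holds -> i = 58 - 6 = 52.
Iteration 2: 52 > 26 holds -> i = 52 - 6 = 46.
Iteration 3: 46 > 26 holds -> i = 46 - 6 = 40.
Iteration 4: 40 > 26 holds -> i = 40 - 6 = 34.
Iteration 5: 34 > 26 holds -> i = 34 - 6 = 28.
Iteration 6: 28 > 26 holds -> i = 28 - 6 = 22.
Iteration 7: 22 > 26 fails; recursion stops.
SUM(i) = 58 + 52 + 46 + 40 + 34 + 28 + 22 = 280.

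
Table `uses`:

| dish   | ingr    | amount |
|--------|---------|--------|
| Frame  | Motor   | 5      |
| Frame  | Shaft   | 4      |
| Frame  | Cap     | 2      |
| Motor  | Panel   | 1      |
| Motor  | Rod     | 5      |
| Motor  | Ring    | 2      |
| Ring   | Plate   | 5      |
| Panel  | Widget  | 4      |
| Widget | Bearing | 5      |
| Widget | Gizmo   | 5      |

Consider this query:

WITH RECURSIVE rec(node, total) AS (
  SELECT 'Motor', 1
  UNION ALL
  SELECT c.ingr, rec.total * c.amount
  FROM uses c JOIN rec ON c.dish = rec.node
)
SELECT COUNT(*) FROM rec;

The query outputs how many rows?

8

Base: (Motor, total=1).
Iteration 1: components of {Motor} -> Panel = 1*1 = 1, Ring = 1*2 = 2, Rod = 1*5 = 5.
Iteration 2: components of {Panel,Ring,Rod} -> Plate = 2*5 = 10, Widget = 1*4 = 4.
Iteration 3: components of {Plate,Widget} -> Bearing = 4*5 = 20, Gizmo = 4*5 = 20.
Iteration 4: no further components; recursion stops.
Total rows emitted: 8.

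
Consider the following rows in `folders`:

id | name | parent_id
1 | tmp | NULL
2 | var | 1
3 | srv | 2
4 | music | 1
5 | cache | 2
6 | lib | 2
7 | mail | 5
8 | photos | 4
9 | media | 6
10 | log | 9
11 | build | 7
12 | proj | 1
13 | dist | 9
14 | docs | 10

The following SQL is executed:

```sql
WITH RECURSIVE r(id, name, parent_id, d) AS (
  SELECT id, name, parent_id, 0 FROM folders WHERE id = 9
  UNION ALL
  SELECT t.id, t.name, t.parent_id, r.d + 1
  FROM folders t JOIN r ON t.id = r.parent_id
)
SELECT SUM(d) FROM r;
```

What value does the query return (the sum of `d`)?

6

Base: id=9 (media), parent_id=6, d 0.
Iteration 1: join on id=6 -> lib (id 6, parent_id=2, d 1).
Iteration 2: join on id=2 -> var (id 2, parent_id=1, d 2).
Iteration 3: join on id=1 -> tmp (id 1, parent_id=NULL, d 3).
Iteration 4: parent_id is NULL; no match; recursion stops.
SUM(d) = 0 + 1 + 2 + 3 = 6.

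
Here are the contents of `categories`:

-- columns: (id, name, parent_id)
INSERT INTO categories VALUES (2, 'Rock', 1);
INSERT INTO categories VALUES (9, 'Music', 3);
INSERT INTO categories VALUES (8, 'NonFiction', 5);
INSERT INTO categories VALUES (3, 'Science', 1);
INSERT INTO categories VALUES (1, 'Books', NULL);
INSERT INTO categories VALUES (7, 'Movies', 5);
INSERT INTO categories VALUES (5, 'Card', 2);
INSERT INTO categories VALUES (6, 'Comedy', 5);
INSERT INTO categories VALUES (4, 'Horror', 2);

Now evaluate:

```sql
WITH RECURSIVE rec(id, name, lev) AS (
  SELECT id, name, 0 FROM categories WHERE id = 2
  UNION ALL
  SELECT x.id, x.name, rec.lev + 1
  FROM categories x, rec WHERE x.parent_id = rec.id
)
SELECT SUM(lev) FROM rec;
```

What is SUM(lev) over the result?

8

Base: id=2 (Rock) at lev 0.
Iteration 1: rows with parent_id in {2} -> Horror (id 4, lev 1), Card (id 5, lev 1).
Iteration 2: rows with parent_id in {4,5} -> Comedy (id 6, lev 2), Movies (id 7, lev 2), NonFiction (id 8, lev 2).
Iteration 3: no rows with parent_id in {6,7,8}; recursion stops.
SUM(lev) = 0 + 1 + 1 + 2 + 2 + 2 = 8.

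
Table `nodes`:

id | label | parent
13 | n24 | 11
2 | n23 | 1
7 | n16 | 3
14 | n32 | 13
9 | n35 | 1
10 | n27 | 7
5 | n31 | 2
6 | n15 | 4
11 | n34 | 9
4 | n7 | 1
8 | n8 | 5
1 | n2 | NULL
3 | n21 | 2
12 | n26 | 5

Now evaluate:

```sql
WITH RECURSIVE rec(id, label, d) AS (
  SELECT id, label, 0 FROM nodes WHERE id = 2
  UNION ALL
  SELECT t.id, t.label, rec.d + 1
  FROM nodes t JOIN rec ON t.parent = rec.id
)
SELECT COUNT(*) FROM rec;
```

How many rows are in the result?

Base: id=2 (n23) at d 0.
Iteration 1: rows with parent in {2} -> n21 (id 3, d 1), n31 (id 5, d 1).
Iteration 2: rows with parent in {3,5} -> n16 (id 7, d 2), n8 (id 8, d 2), n26 (id 12, d 2).
Iteration 3: rows with parent in {7,8,12} -> n27 (id 10, d 3).
Iteration 4: no rows with parent in {10}; recursion stops.
Total rows emitted: 7.

7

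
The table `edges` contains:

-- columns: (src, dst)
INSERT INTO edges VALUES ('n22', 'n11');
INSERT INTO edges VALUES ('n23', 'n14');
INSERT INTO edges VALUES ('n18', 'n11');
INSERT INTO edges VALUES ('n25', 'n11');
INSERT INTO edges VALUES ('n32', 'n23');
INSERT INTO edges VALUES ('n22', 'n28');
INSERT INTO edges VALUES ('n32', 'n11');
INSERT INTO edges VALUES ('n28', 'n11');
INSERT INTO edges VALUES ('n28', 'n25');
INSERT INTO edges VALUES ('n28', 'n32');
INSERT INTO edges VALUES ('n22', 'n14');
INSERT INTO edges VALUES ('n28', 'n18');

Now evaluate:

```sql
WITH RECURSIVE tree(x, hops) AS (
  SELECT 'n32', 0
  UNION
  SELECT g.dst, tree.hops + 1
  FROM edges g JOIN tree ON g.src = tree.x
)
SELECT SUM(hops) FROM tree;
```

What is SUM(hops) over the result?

Base: (n32, hops=0).
Iteration 1: edges from {n32} -> (n11, hops=1), (n23, hops=1).
Iteration 2: edges from {n11,n23} -> (n14, hops=2).
Iteration 3: no outgoing edges from {n14}; recursion stops.
SUM(hops) = 0 + 1 + 1 + 2 = 4.

4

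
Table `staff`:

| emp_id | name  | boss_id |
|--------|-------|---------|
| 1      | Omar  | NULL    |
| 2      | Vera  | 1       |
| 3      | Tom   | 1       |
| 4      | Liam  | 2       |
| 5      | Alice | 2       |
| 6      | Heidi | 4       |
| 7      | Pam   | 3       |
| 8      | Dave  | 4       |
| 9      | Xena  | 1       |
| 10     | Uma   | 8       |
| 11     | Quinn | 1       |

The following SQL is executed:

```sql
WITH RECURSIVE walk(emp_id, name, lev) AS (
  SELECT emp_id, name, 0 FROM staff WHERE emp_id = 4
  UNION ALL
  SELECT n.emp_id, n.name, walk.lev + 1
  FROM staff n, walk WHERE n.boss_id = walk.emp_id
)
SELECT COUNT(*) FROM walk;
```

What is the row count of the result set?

Base: emp_id=4 (Liam) at lev 0.
Iteration 1: rows with boss_id in {4} -> Heidi (id 6, lev 1), Dave (id 8, lev 1).
Iteration 2: rows with boss_id in {6,8} -> Uma (id 10, lev 2).
Iteration 3: no rows with boss_id in {10}; recursion stops.
Total rows emitted: 4.

4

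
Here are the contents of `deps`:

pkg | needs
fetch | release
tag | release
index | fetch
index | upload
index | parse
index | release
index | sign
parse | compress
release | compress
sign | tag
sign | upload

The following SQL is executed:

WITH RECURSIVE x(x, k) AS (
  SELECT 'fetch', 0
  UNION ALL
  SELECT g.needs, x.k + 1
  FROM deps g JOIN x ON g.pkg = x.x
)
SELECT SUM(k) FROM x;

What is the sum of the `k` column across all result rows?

Base: (fetch, k=0).
Iteration 1: edges from {fetch} -> (release, k=1).
Iteration 2: edges from {release} -> (compress, k=2).
Iteration 3: no outgoing edges from {compress}; recursion stops.
SUM(k) = 0 + 1 + 2 = 3.

3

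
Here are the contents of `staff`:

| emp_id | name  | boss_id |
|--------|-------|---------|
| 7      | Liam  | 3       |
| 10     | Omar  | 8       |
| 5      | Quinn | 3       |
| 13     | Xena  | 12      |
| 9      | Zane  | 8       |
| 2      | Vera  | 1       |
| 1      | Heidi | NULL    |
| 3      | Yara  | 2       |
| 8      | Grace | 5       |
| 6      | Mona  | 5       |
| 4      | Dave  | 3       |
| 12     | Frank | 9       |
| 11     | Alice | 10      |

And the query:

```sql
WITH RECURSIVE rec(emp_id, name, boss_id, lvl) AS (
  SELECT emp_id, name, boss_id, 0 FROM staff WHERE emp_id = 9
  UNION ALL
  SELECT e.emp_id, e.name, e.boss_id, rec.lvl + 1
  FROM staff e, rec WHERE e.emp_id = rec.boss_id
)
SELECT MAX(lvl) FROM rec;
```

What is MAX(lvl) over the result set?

5

Base: emp_id=9 (Zane), boss_id=8, lvl 0.
Iteration 1: join on emp_id=8 -> Grace (id 8, boss_id=5, lvl 1).
Iteration 2: join on emp_id=5 -> Quinn (id 5, boss_id=3, lvl 2).
Iteration 3: join on emp_id=3 -> Yara (id 3, boss_id=2, lvl 3).
Iteration 4: join on emp_id=2 -> Vera (id 2, boss_id=1, lvl 4).
Iteration 5: join on emp_id=1 -> Heidi (id 1, boss_id=NULL, lvl 5).
Iteration 6: boss_id is NULL; no match; recursion stops.
lvl values: 0, 1, 2, 3, 4, 5; the maximum is 5.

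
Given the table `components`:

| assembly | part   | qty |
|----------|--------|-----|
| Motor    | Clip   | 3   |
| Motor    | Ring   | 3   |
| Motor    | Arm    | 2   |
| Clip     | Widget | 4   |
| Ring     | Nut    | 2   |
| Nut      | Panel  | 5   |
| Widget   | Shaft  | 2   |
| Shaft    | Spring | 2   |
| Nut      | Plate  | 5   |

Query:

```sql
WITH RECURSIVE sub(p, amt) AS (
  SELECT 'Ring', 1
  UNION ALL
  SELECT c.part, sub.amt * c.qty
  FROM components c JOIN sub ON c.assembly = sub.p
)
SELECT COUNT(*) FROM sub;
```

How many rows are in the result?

Base: (Ring, amt=1).
Iteration 1: components of {Ring} -> Nut = 1*2 = 2.
Iteration 2: components of {Nut} -> Panel = 2*5 = 10, Plate = 2*5 = 10.
Iteration 3: no further components; recursion stops.
Total rows emitted: 4.

4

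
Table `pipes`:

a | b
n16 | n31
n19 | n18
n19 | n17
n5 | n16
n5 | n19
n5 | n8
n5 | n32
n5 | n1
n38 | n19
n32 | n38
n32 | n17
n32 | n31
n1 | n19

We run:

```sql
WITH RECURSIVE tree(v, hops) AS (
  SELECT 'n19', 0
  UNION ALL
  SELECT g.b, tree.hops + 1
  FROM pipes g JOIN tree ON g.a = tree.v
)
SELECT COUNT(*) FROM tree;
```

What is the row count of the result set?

3

Base: (n19, hops=0).
Iteration 1: edges from {n19} -> (n17, hops=1), (n18, hops=1).
Iteration 2: no outgoing edges from {n17,n18}; recursion stops.
Total rows emitted: 3.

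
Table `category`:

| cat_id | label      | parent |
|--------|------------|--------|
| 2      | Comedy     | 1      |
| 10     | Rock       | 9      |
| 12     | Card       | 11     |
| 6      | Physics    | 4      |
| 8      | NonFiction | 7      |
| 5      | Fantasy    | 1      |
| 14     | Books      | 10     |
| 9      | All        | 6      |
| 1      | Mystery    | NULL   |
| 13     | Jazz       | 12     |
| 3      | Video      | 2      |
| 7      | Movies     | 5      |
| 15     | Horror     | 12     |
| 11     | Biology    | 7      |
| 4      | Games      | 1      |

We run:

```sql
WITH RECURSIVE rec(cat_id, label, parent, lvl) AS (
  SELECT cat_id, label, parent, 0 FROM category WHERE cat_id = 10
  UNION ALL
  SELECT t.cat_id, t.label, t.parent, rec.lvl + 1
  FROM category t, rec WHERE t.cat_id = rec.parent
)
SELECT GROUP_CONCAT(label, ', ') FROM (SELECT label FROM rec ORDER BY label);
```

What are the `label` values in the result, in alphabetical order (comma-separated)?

Base: cat_id=10 (Rock), parent=9, lvl 0.
Iteration 1: join on cat_id=9 -> All (id 9, parent=6, lvl 1).
Iteration 2: join on cat_id=6 -> Physics (id 6, parent=4, lvl 2).
Iteration 3: join on cat_id=4 -> Games (id 4, parent=1, lvl 3).
Iteration 4: join on cat_id=1 -> Mystery (id 1, parent=NULL, lvl 4).
Iteration 5: parent is NULL; no match; recursion stops.

All, Games, Mystery, Physics, Rock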